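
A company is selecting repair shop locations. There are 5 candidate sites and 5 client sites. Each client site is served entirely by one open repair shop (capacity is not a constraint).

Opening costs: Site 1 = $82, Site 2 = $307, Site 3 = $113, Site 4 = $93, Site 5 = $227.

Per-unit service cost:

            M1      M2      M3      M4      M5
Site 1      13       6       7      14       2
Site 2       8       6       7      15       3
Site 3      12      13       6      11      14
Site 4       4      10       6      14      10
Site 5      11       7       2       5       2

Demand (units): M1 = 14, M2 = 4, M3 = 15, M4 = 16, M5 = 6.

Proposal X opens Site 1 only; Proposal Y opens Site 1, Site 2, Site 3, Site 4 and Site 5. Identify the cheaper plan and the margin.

Proposal X: {Site 1}: M1→Site 1 13·14=182, M2→Site 1 6·4=24, M3→Site 1 7·15=105, M4→Site 1 14·16=224, M5→Site 1 2·6=12. Service 547; fixed 82; total 629.
Proposal Y: {Site 1, Site 2, Site 3, Site 4, Site 5}: M1→Site 4 4·14=56, M2→Site 1 6·4=24, M3→Site 5 2·15=30, M4→Site 5 5·16=80, M5→Site 1 2·6=12. Service 202; fixed 822; total 1024.
Difference: |629 − 1024| = 395.

Proposal X is cheaper by 395.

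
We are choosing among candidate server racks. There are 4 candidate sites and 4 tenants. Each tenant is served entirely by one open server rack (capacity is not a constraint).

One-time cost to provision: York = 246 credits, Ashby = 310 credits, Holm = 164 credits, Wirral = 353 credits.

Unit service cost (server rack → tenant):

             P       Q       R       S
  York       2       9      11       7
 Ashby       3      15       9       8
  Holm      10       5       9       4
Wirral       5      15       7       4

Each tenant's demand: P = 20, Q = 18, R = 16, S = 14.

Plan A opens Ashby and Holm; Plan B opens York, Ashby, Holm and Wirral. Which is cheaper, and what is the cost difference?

Plan A is cheaper by 547.

Plan A: {Ashby, Holm}: P→Ashby 3·20=60, Q→Holm 5·18=90, R→Ashby 9·16=144, S→Holm 4·14=56. Service 350; fixed 474; total 824.
Plan B: {York, Ashby, Holm, Wirral}: P→York 2·20=40, Q→Holm 5·18=90, R→Wirral 7·16=112, S→Holm 4·14=56. Service 298; fixed 1073; total 1371.
Difference: |824 − 1371| = 547.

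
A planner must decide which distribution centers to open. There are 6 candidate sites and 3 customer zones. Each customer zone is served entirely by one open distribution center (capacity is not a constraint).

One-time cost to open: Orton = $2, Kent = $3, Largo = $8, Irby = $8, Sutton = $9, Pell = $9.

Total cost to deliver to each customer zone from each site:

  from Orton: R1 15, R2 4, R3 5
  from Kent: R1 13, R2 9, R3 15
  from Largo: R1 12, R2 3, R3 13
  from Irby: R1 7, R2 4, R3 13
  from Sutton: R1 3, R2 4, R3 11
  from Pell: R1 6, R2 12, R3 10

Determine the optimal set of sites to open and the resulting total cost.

Open Orton and Sutton; minimum total cost 23.

For any fixed open set, each customer zone goes to its cheapest open site; total = fixed + service.
{Orton, Sutton}: R1→Sutton 3, R2→Orton 4, R3→Orton 5. Service 12; fixed 11; total 23.
{Orton}: R1→Orton 15, R2→Orton 4, R3→Orton 5. Service 24; fixed 2; total 26.
{Orton, Kent, Sutton}: service 12 + fixed 14 = 26
{Orton, Kent, Largo, Irby, Sutton, Pell}: R1→Sutton 3, R2→Largo 3, R3→Orton 5. Service 11; fixed 39; total 50.
No other subset beats 23.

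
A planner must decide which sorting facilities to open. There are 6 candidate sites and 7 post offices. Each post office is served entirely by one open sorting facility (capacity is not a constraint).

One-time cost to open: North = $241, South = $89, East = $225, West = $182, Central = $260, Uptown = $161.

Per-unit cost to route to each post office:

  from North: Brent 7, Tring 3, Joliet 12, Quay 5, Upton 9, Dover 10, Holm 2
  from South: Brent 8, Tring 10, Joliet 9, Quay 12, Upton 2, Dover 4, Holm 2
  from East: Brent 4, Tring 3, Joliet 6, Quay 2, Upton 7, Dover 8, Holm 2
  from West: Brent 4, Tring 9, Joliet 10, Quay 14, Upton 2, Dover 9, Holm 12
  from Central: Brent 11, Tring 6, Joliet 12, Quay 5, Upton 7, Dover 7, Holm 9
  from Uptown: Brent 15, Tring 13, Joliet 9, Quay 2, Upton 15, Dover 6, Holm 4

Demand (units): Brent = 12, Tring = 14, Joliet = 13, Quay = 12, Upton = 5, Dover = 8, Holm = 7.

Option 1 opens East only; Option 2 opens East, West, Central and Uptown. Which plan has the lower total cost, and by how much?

Option 1: {East}: Brent→East 4·12=48, Tring→East 3·14=42, Joliet→East 6·13=78, Quay→East 2·12=24, Upton→East 7·5=35, Dover→East 8·8=64, Holm→East 2·7=14. Service 305; fixed 225; total 530.
Option 2: {East, West, Central, Uptown}: Brent→East 4·12=48, Tring→East 3·14=42, Joliet→East 6·13=78, Quay→East 2·12=24, Upton→West 2·5=10, Dover→Uptown 6·8=48, Holm→East 2·7=14. Service 264; fixed 828; total 1092.
Difference: |530 − 1092| = 562.

Option 1 is cheaper by 562.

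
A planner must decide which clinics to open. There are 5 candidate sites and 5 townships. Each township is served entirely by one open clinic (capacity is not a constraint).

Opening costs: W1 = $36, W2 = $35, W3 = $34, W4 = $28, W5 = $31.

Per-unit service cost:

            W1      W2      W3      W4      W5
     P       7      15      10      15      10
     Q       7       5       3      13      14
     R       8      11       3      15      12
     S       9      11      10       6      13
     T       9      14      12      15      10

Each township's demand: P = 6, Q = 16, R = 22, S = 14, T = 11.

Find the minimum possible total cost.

For any fixed open set, each township goes to its cheapest open site; total = fixed + service.
{W1, W3, W4}: P→W1 7·6=42, Q→W3 3·16=48, R→W3 3·22=66, S→W4 6·14=84, T→W1 9·11=99. Service 339; fixed 98; total 437.
{W1, W3}: P→W1 7·6=42, Q→W3 3·16=48, R→W3 3·22=66, S→W1 9·14=126, T→W1 9·11=99. Service 381; fixed 70; total 451.
{W3, W4}: P→W3 10·6=60, Q→W3 3·16=48, R→W3 3·22=66, S→W4 6·14=84, T→W3 12·11=132. Service 390; fixed 62; total 452.
{W1, W2, W3, W4, W5}: P→W1 7·6=42, Q→W3 3·16=48, R→W3 3·22=66, S→W4 6·14=84, T→W1 9·11=99. Service 339; fixed 164; total 503.
No other subset beats 437.

Minimum total cost: 437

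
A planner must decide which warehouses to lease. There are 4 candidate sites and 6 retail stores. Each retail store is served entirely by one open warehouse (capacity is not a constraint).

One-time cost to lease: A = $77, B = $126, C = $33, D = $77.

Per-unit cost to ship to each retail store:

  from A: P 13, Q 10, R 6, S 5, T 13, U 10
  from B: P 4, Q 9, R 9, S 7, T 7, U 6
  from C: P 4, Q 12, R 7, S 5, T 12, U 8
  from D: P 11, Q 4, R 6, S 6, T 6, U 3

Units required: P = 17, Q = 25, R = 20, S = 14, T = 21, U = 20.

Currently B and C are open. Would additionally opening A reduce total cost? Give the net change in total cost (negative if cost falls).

No — net change +57 (cost rises by 57).

Current service cost with {B, C}: 770.
Adding A: each retail store re-picks its cheapest; new service cost 750, saving 20.
Extra fixed cost: 77. Net change = 77 − 20 = 57.
(Totals: 929 → 986.)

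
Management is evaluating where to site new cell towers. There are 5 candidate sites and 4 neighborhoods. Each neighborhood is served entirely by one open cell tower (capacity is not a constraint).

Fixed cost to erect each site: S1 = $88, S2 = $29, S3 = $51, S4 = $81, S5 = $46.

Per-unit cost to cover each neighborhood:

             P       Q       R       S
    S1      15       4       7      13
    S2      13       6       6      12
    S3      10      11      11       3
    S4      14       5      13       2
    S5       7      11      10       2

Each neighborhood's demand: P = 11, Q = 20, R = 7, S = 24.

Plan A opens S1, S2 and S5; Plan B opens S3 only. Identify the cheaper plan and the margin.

Plan A is cheaper by 120.

Plan A: {S1, S2, S5}: P→S5 7·11=77, Q→S1 4·20=80, R→S2 6·7=42, S→S5 2·24=48. Service 247; fixed 163; total 410.
Plan B: {S3}: P→S3 10·11=110, Q→S3 11·20=220, R→S3 11·7=77, S→S3 3·24=72. Service 479; fixed 51; total 530.
Difference: |410 − 530| = 120.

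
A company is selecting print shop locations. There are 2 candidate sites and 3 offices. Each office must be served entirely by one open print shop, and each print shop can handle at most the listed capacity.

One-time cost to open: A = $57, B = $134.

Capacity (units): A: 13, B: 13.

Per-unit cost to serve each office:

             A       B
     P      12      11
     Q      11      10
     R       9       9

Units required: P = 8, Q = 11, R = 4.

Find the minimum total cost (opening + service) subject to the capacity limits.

Minimum total cost: 433

Open {A, B}: P→A 12·8=96, Q→B 10·11=110, R→A 9·4=36.
Loads: A carries 12/13, B carries 11/13. Service 242; fixed 191; total 433.
Next best feasible plan costs 436.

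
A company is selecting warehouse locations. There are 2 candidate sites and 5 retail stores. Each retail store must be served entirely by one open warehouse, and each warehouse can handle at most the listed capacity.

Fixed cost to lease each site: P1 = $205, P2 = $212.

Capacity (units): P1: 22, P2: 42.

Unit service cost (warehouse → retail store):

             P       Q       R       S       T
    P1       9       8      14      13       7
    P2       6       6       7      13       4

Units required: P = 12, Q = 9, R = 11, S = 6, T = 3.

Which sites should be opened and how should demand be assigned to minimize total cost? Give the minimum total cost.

Open {P2}: P→P2 6·12=72, Q→P2 6·9=54, R→P2 7·11=77, S→P2 13·6=78, T→P2 4·3=12.
Loads: P2 carries 41/42. Service 293; fixed 212; total 505.
Next best feasible plan costs 710.

Minimum total cost: 505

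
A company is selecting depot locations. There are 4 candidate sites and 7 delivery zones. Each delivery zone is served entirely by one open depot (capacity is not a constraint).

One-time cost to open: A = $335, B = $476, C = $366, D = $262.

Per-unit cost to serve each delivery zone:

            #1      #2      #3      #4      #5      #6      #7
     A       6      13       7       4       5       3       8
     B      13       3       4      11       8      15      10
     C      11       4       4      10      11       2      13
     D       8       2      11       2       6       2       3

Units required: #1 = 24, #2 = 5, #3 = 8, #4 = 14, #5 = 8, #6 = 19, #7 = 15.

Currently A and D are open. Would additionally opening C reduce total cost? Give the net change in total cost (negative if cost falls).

No — net change +342 (cost rises by 342).

Current service cost with {A, D}: 361.
Adding C: each delivery zone re-picks its cheapest; new service cost 337, saving 24.
Extra fixed cost: 366. Net change = 366 − 24 = 342.
(Totals: 958 → 1300.)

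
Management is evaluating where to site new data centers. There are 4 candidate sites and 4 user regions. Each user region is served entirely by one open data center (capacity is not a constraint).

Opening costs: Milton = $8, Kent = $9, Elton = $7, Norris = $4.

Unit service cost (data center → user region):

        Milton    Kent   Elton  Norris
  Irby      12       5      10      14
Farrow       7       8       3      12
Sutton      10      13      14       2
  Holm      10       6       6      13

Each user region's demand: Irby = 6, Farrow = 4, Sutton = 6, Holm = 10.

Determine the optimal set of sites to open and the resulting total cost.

For any fixed open set, each user region goes to its cheapest open site; total = fixed + service.
{Kent, Elton, Norris}: Irby→Kent 5·6=30, Farrow→Elton 3·4=12, Sutton→Norris 2·6=12, Holm→Kent 6·10=60. Service 114; fixed 20; total 134.
{Milton, Kent, Elton, Norris}: Irby→Kent 5·6=30, Farrow→Elton 3·4=12, Sutton→Norris 2·6=12, Holm→Kent 6·10=60. Service 114; fixed 28; total 142.
{Kent, Norris}: service 134 + fixed 13 = 147
{Norris}: service 274 + fixed 4 = 278
(All 15 nonempty subsets were checked; Kent, Elton and Norris is lowest.)

Open Kent, Elton and Norris; minimum total cost 134.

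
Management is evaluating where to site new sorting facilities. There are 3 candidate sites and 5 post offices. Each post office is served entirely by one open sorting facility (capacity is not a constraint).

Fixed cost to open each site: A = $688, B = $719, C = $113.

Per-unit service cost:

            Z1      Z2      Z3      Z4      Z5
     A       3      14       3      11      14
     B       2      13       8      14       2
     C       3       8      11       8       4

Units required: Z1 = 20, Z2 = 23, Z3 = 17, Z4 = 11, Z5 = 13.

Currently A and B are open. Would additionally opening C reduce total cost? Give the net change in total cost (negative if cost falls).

Yes — net change −35 (cost falls by 35).

Current service cost with {A, B}: 537.
Adding C: each post office re-picks its cheapest; new service cost 389, saving 148.
Extra fixed cost: 113. Net change = 113 − 148 = -35.
(Totals: 1944 → 1909.)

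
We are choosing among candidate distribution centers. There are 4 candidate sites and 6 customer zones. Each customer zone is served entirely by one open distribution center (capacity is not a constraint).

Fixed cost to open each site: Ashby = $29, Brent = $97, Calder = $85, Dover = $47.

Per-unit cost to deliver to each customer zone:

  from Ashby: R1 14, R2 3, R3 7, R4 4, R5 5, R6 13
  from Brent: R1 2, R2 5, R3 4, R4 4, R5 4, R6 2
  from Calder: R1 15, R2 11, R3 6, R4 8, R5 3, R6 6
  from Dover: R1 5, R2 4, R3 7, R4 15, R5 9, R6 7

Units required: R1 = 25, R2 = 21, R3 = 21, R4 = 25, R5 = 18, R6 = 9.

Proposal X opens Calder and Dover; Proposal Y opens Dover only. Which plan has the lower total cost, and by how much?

Proposal X: {Calder, Dover}: R1→Dover 5·25=125, R2→Dover 4·21=84, R3→Calder 6·21=126, R4→Calder 8·25=200, R5→Calder 3·18=54, R6→Calder 6·9=54. Service 643; fixed 132; total 775.
Proposal Y: {Dover}: R1→Dover 5·25=125, R2→Dover 4·21=84, R3→Dover 7·21=147, R4→Dover 15·25=375, R5→Dover 9·18=162, R6→Dover 7·9=63. Service 956; fixed 47; total 1003.
Difference: |775 − 1003| = 228.

Proposal X is cheaper by 228.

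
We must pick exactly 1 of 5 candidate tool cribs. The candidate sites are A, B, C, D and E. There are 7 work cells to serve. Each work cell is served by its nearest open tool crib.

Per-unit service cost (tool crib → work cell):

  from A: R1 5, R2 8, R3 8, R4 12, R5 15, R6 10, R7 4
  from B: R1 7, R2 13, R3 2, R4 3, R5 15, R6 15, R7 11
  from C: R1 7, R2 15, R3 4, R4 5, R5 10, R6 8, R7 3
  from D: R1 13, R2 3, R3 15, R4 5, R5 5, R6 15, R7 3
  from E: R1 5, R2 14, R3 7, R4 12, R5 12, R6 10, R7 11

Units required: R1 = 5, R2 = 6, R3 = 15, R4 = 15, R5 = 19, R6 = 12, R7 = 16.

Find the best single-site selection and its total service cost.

With exactly 1 open, each work cell uses its cheapest among the chosen.
{C}: R1→C 7·5=35, R2→C 15·6=90, R3→C 4·15=60, R4→C 5·15=75, R5→C 10·19=190, R6→C 8·12=96, R7→C 3·16=48. Service cost 594.
{D}: service cost 706
{B}: service cost 829
Among all 5 size-1 choices, {C} is lowest.

Choose C only; total service cost 594.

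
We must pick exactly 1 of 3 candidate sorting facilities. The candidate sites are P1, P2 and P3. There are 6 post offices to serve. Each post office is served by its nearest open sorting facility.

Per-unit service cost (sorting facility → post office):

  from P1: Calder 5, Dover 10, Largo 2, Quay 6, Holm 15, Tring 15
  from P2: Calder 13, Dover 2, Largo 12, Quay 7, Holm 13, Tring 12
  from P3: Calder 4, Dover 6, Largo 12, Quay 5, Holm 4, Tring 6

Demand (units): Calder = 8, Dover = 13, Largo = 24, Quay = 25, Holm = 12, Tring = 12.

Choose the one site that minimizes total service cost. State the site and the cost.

With exactly 1 open, each post office uses its cheapest among the chosen.
{P3}: Calder→P3 4·8=32, Dover→P3 6·13=78, Largo→P3 12·24=288, Quay→P3 5·25=125, Holm→P3 4·12=48, Tring→P3 6·12=72. Service cost 643.
{P1}: service cost 728
{P2}: service cost 893
Among all 3 size-1 choices, {P3} is lowest.

Choose P3 only; total service cost 643.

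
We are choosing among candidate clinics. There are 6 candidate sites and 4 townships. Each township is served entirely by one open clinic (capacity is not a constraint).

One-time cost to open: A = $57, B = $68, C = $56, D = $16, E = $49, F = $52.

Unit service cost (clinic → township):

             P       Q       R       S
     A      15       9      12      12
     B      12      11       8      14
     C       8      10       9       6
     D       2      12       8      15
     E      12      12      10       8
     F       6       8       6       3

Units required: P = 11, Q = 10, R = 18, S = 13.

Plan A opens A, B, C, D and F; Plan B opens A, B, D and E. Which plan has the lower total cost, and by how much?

Plan A is cheaper by 52.

Plan A: {A, B, C, D, F}: P→D 2·11=22, Q→F 8·10=80, R→F 6·18=108, S→F 3·13=39. Service 249; fixed 249; total 498.
Plan B: {A, B, D, E}: P→D 2·11=22, Q→A 9·10=90, R→B 8·18=144, S→E 8·13=104. Service 360; fixed 190; total 550.
Difference: |498 − 550| = 52.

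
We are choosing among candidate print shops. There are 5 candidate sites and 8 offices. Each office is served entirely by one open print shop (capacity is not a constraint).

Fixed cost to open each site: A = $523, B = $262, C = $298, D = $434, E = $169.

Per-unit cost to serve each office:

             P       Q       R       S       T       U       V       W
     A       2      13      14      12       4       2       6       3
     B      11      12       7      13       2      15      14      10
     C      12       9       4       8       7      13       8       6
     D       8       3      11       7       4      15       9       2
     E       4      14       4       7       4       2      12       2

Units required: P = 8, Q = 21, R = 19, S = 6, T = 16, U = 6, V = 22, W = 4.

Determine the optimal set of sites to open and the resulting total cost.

Open E only; minimum total cost 961.

For any fixed open set, each office goes to its cheapest open site; total = fixed + service.
{E}: P→E 4·8=32, Q→E 14·21=294, R→E 4·19=76, S→E 7·6=42, T→E 4·16=64, U→E 2·6=12, V→E 12·22=264, W→E 2·4=8. Service 792; fixed 169; total 961.
{C, E}: service 599 + fixed 467 = 1066
{C}: service 799 + fixed 298 = 1097
{A, B, C, D, E}: service 381 + fixed 1686 = 2067
No other subset beats 961.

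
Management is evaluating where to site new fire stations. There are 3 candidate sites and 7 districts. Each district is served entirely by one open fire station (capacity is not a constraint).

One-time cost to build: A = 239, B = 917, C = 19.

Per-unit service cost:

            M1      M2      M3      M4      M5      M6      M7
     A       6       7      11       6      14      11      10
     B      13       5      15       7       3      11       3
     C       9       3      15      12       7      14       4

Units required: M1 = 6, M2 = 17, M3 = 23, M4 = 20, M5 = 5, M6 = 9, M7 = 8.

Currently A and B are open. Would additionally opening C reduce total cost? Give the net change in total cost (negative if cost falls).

Yes — net change −15 (cost falls by 15).

Current service cost with {A, B}: 632.
Adding C: each district re-picks its cheapest; new service cost 598, saving 34.
Extra fixed cost: 19. Net change = 19 − 34 = -15.
(Totals: 1788 → 1773.)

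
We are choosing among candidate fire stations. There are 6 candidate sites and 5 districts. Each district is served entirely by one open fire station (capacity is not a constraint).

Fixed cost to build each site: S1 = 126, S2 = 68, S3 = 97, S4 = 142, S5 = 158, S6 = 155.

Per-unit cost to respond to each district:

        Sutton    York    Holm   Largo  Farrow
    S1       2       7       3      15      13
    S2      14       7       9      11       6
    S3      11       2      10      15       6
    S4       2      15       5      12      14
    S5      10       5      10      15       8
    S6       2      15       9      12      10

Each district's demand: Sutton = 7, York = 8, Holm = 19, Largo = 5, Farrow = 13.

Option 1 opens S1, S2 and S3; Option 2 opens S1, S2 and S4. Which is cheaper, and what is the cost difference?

Option 1: {S1, S2, S3}: Sutton→S1 2·7=14, York→S3 2·8=16, Holm→S1 3·19=57, Largo→S2 11·5=55, Farrow→S2 6·13=78. Service 220; fixed 291; total 511.
Option 2: {S1, S2, S4}: Sutton→S1 2·7=14, York→S1 7·8=56, Holm→S1 3·19=57, Largo→S2 11·5=55, Farrow→S2 6·13=78. Service 260; fixed 336; total 596.
Difference: |511 − 596| = 85.

Option 1 is cheaper by 85.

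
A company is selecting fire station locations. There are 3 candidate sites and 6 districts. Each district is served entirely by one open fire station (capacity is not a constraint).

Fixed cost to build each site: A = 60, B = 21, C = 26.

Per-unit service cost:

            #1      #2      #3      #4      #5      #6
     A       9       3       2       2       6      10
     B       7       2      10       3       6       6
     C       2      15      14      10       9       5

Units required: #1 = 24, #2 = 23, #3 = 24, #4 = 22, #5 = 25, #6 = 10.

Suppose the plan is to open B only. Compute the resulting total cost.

Total cost: 751

Each district is assigned to its cheapest site among the open ones.
{B}: #1→B 7·24=168, #2→B 2·23=46, #3→B 10·24=240, #4→B 3·22=66, #5→B 6·25=150, #6→B 6·10=60. Service 730; fixed 21; total 751.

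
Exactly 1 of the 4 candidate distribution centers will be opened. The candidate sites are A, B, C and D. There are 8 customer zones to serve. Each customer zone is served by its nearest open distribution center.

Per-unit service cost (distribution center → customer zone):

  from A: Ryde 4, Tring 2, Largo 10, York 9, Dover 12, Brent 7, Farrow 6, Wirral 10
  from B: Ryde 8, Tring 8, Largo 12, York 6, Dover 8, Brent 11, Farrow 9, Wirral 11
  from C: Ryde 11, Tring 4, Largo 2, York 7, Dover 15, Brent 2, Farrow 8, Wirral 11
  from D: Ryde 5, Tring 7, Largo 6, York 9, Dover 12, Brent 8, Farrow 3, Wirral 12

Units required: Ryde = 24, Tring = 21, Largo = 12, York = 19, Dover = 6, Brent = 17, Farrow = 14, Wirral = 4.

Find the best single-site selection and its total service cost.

With exactly 1 open, each customer zone uses its cheapest among the chosen.
{A}: Ryde→A 4·24=96, Tring→A 2·21=42, Largo→A 10·12=120, York→A 9·19=171, Dover→A 12·6=72, Brent→A 7·17=119, Farrow→A 6·14=84, Wirral→A 10·4=40. Service cost 744.
{C}: service cost 785
{D}: service cost 808
Among all 4 size-1 choices, {A} is lowest.

Choose A only; total service cost 744.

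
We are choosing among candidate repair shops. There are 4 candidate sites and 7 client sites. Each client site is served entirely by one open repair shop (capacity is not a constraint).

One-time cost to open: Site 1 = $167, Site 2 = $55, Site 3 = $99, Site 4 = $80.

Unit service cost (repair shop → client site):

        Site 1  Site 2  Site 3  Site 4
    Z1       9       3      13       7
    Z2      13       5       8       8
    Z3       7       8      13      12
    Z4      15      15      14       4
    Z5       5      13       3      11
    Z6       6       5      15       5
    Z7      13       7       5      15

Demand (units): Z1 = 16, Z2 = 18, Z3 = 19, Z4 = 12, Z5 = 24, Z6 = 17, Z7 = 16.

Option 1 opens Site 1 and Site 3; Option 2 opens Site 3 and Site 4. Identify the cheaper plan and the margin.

Option 1: {Site 1, Site 3}: Z1→Site 1 9·16=144, Z2→Site 3 8·18=144, Z3→Site 1 7·19=133, Z4→Site 3 14·12=168, Z5→Site 3 3·24=72, Z6→Site 1 6·17=102, Z7→Site 3 5·16=80. Service 843; fixed 266; total 1109.
Option 2: {Site 3, Site 4}: Z1→Site 4 7·16=112, Z2→Site 3 8·18=144, Z3→Site 4 12·19=228, Z4→Site 4 4·12=48, Z5→Site 3 3·24=72, Z6→Site 4 5·17=85, Z7→Site 3 5·16=80. Service 769; fixed 179; total 948.
Difference: |1109 − 948| = 161.

Option 2 is cheaper by 161.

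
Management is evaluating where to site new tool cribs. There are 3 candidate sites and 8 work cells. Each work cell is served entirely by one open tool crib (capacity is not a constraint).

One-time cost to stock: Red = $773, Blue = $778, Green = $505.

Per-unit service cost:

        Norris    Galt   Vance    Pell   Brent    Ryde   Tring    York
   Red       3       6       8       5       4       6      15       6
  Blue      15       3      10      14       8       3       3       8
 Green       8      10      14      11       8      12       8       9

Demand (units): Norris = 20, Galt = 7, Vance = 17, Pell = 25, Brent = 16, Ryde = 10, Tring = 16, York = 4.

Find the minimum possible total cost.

For any fixed open set, each work cell goes to its cheapest open site; total = fixed + service.
{Red}: Norris→Red 3·20=60, Galt→Red 6·7=42, Vance→Red 8·17=136, Pell→Red 5·25=125, Brent→Red 4·16=64, Ryde→Red 6·10=60, Tring→Red 15·16=240, York→Red 6·4=24. Service 751; fixed 773; total 1524.
{Green}: Norris→Green 8·20=160, Galt→Green 10·7=70, Vance→Green 14·17=238, Pell→Green 11·25=275, Brent→Green 8·16=128, Ryde→Green 12·10=120, Tring→Green 8·16=128, York→Green 9·4=36. Service 1155; fixed 505; total 1660.
{Blue}: service 1079 + fixed 778 = 1857
{Red, Blue, Green}: service 508 + fixed 2056 = 2564
No other subset beats 1524.

Minimum total cost: 1524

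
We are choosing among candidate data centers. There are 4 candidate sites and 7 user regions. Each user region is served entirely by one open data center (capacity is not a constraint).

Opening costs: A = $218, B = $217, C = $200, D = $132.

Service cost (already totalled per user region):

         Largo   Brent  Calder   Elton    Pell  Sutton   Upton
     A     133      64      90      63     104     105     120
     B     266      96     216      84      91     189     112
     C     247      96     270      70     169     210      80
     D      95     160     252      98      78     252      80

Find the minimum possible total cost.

Minimum total cost: 897

For any fixed open set, each user region goes to its cheapest open site; total = fixed + service.
{A}: Largo→A 133, Brent→A 64, Calder→A 90, Elton→A 63, Pell→A 104, Sutton→A 105, Upton→A 120. Service 679; fixed 218; total 897.
{A, D}: service 575 + fixed 350 = 925
{A, C}: service 639 + fixed 418 = 1057
{A, B, C, D}: Largo→D 95, Brent→A 64, Calder→A 90, Elton→A 63, Pell→D 78, Sutton→A 105, Upton→C 80. Service 575; fixed 767; total 1342.
No other subset beats 897.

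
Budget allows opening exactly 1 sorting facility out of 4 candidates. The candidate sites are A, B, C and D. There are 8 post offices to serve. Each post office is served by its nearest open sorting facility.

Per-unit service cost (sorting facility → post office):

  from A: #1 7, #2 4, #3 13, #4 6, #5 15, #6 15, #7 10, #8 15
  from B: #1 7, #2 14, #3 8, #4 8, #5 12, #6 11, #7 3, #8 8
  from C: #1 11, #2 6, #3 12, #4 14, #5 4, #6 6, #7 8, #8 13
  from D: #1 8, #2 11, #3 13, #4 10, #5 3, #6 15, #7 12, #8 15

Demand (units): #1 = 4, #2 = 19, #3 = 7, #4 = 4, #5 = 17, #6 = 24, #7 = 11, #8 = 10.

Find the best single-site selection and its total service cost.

With exactly 1 open, each post office uses its cheapest among the chosen.
{C}: #1→C 11·4=44, #2→C 6·19=114, #3→C 12·7=84, #4→C 14·4=56, #5→C 4·17=68, #6→C 6·24=144, #7→C 8·11=88, #8→C 13·10=130. Service cost 728.
{B}: service cost 963
{D}: service cost 1065
Among all 4 size-1 choices, {C} is lowest.

Choose C only; total service cost 728.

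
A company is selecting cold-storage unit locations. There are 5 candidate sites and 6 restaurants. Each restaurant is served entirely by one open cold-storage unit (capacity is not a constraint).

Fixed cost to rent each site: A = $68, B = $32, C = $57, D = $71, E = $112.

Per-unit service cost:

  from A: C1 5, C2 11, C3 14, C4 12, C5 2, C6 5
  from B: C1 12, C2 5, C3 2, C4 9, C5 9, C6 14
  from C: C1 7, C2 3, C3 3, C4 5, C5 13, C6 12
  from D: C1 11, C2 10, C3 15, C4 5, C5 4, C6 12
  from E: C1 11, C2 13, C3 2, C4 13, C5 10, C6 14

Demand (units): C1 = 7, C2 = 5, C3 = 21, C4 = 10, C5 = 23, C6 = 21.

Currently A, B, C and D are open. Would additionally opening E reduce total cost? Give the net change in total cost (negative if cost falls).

No — net change +112 (cost rises by 112).

Current service cost with {A, B, C, D}: 293.
Adding E: each restaurant re-picks its cheapest; new service cost 293, saving 0.
Extra fixed cost: 112. Net change = 112 − 0 = 112.
(Totals: 521 → 633.)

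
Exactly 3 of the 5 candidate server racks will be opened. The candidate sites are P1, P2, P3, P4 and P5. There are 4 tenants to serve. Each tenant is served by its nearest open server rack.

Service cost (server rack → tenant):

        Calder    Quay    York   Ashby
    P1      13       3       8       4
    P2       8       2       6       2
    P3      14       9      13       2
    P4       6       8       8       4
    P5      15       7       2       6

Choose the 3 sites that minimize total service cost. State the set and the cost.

With exactly 3 open, each tenant uses its cheapest among the chosen.
{P2, P4, P5}: Calder→P4 6, Quay→P2 2, York→P5 2, Ashby→P2 2. Service cost 12.
{P1, P2, P5}: service cost 14
{P2, P3, P5}: service cost 14
Among all 10 size-3 choices, {P2, P4, P5} is lowest.

Choose P2, P4 and P5; total service cost 12.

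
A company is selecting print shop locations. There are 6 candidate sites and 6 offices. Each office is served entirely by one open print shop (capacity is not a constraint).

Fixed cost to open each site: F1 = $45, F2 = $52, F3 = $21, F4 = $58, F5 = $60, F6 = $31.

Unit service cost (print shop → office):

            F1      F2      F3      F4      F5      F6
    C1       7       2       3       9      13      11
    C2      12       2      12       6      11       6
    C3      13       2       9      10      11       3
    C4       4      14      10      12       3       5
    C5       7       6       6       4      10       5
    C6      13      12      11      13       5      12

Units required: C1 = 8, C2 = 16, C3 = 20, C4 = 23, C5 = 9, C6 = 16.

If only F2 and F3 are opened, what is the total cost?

Each office is assigned to its cheapest site among the open ones.
{F2, F3}: C1→F2 2·8=16, C2→F2 2·16=32, C3→F2 2·20=40, C4→F3 10·23=230, C5→F2 6·9=54, C6→F3 11·16=176. Service 548; fixed 73; total 621.

Total cost: 621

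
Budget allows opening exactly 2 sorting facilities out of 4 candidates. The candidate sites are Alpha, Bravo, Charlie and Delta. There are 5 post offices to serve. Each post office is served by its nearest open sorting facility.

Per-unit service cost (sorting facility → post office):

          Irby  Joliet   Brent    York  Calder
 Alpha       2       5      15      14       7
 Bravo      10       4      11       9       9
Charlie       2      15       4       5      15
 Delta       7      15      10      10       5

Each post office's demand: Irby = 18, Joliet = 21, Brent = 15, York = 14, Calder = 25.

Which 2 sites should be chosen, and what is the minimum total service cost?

With exactly 2 open, each post office uses its cheapest among the chosen.
{Alpha, Charlie}: Irby→Alpha 2·18=36, Joliet→Alpha 5·21=105, Brent→Charlie 4·15=60, York→Charlie 5·14=70, Calder→Alpha 7·25=175. Service cost 446.
{Bravo, Charlie}: service cost 475
{Alpha, Delta}: service cost 556
Among all 6 size-2 choices, {Alpha, Charlie} is lowest.

Choose Alpha and Charlie; total service cost 446.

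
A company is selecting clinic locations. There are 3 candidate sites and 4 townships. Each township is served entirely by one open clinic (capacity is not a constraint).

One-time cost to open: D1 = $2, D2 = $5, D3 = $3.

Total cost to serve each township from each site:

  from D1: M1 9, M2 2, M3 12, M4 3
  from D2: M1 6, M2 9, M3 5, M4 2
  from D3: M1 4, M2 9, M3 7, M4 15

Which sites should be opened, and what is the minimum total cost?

Open D1 and D3; minimum total cost 21.

For any fixed open set, each township goes to its cheapest open site; total = fixed + service.
{D1, D3}: M1→D3 4, M2→D1 2, M3→D3 7, M4→D1 3. Service 16; fixed 5; total 21.
{D1, D2}: service 15 + fixed 7 = 22
{D1, D2, D3}: M1→D3 4, M2→D1 2, M3→D2 5, M4→D2 2. Service 13; fixed 10; total 23.
{D1}: service 26 + fixed 2 = 28
(All 7 nonempty subsets were checked; D1 and D3 is lowest.)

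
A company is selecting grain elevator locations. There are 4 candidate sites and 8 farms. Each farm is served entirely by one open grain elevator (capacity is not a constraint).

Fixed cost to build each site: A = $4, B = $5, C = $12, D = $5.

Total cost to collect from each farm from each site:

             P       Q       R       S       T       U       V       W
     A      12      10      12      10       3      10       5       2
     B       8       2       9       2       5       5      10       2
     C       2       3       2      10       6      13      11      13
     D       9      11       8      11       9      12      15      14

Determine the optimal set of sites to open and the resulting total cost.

For any fixed open set, each farm goes to its cheapest open site; total = fixed + service.
{A, B, C}: P→C 2, Q→B 2, R→C 2, S→B 2, T→A 3, U→B 5, V→A 5, W→A 2. Service 23; fixed 21; total 44.
{A, B}: service 36 + fixed 9 = 45
{B, C}: service 30 + fixed 17 = 47
{A, B, C, D}: service 23 + fixed 26 = 49
No other subset beats 44.

Open A, B and C; minimum total cost 44.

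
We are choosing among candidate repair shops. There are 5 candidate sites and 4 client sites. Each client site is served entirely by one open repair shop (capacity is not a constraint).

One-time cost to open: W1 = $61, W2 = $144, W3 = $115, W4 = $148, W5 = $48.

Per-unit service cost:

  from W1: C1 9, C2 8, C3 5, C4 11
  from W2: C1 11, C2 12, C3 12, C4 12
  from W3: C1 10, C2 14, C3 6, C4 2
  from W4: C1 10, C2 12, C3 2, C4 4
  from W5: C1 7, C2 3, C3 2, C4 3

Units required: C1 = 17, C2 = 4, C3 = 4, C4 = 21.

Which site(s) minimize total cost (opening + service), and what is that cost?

For any fixed open set, each client site goes to its cheapest open site; total = fixed + service.
{W5}: C1→W5 7·17=119, C2→W5 3·4=12, C3→W5 2·4=8, C4→W5 3·21=63. Service 202; fixed 48; total 250.
{W1, W5}: service 202 + fixed 109 = 311
{W3, W5}: C1→W5 7·17=119, C2→W5 3·4=12, C3→W5 2·4=8, C4→W3 2·21=42. Service 181; fixed 163; total 344.
{W1, W2, W3, W4, W5}: C1→W5 7·17=119, C2→W5 3·4=12, C3→W4 2·4=8, C4→W3 2·21=42. Service 181; fixed 516; total 697.
No other subset beats 250.

Open W5 only; minimum total cost 250.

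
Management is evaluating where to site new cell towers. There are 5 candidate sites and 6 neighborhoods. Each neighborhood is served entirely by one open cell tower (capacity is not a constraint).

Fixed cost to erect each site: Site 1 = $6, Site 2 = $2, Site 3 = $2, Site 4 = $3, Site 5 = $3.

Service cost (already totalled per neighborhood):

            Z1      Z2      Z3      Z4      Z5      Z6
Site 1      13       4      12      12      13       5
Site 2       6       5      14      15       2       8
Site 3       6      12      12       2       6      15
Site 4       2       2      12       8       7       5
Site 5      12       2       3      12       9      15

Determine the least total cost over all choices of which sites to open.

Minimum total cost: 26

For any fixed open set, each neighborhood goes to its cheapest open site; total = fixed + service.
{Site 2, Site 3, Site 4, Site 5}: Z1→Site 4 2, Z2→Site 4 2, Z3→Site 5 3, Z4→Site 3 2, Z5→Site 2 2, Z6→Site 4 5. Service 16; fixed 10; total 26.
{Site 3, Site 4, Site 5}: Z1→Site 4 2, Z2→Site 4 2, Z3→Site 5 3, Z4→Site 3 2, Z5→Site 3 6, Z6→Site 4 5. Service 20; fixed 8; total 28.
{Site 2, Site 3, Site 5}: service 23 + fixed 7 = 30
{Site 1, Site 2, Site 3, Site 4, Site 5}: Z1→Site 4 2, Z2→Site 4 2, Z3→Site 5 3, Z4→Site 3 2, Z5→Site 2 2, Z6→Site 1 5. Service 16; fixed 16; total 32.
No other subset beats 26.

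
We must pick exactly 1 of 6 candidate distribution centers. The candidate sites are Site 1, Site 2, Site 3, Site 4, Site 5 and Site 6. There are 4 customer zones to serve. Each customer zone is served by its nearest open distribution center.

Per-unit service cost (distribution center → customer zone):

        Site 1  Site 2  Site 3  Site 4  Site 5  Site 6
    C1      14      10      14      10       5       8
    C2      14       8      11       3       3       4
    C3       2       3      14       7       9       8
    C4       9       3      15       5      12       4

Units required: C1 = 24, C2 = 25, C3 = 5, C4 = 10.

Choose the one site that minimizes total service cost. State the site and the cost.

With exactly 1 open, each customer zone uses its cheapest among the chosen.
{Site 5}: C1→Site 5 5·24=120, C2→Site 5 3·25=75, C3→Site 5 9·5=45, C4→Site 5 12·10=120. Service cost 360.
{Site 6}: service cost 372
{Site 4}: service cost 400
Among all 6 size-1 choices, {Site 5} is lowest.

Choose Site 5 only; total service cost 360.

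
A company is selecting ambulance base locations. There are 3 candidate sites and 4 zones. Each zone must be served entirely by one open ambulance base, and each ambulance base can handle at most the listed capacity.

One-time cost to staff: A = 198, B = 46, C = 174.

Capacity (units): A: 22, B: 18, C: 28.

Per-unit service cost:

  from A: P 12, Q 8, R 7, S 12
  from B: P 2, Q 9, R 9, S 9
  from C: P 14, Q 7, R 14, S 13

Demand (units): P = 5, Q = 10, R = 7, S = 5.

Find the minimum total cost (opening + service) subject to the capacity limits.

Minimum total cost: 408

Open {B, C}: P→B 2·5=10, Q→C 7·10=70, R→B 9·7=63, S→B 9·5=45.
Loads: B carries 17/18, C carries 10/28. Service 188; fixed 220; total 408.
Next best feasible plan costs 428.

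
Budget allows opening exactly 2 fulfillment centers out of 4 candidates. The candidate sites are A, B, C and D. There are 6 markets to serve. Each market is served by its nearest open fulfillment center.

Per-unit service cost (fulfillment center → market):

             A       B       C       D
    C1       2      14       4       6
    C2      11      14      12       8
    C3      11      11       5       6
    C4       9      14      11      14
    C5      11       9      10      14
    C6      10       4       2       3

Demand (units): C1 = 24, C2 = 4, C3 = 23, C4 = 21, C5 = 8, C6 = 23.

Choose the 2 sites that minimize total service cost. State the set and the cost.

Choose A and C; total service cost 522.

With exactly 2 open, each market uses its cheapest among the chosen.
{A, C}: C1→A 2·24=48, C2→A 11·4=44, C3→C 5·23=115, C4→A 9·21=189, C5→C 10·8=80, C6→C 2·23=46. Service cost 522.
{A, D}: service cost 564
{C, D}: service cost 600
Among all 6 size-2 choices, {A, C} is lowest.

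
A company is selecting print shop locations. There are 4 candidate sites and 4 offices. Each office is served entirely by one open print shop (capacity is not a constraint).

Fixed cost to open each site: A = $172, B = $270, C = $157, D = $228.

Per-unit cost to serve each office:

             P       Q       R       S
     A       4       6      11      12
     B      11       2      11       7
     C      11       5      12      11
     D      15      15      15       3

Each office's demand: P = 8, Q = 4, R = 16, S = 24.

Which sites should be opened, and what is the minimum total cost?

For any fixed open set, each office goes to its cheapest open site; total = fixed + service.
{A}: P→A 4·8=32, Q→A 6·4=24, R→A 11·16=176, S→A 12·24=288. Service 520; fixed 172; total 692.
{A, D}: P→A 4·8=32, Q→A 6·4=24, R→A 11·16=176, S→D 3·24=72. Service 304; fixed 400; total 704.
{B}: P→B 11·8=88, Q→B 2·4=8, R→B 11·16=176, S→B 7·24=168. Service 440; fixed 270; total 710.
{A, B, C, D}: P→A 4·8=32, Q→B 2·4=8, R→A 11·16=176, S→D 3·24=72. Service 288; fixed 827; total 1115.
No other subset beats 692.

Open A only; minimum total cost 692.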